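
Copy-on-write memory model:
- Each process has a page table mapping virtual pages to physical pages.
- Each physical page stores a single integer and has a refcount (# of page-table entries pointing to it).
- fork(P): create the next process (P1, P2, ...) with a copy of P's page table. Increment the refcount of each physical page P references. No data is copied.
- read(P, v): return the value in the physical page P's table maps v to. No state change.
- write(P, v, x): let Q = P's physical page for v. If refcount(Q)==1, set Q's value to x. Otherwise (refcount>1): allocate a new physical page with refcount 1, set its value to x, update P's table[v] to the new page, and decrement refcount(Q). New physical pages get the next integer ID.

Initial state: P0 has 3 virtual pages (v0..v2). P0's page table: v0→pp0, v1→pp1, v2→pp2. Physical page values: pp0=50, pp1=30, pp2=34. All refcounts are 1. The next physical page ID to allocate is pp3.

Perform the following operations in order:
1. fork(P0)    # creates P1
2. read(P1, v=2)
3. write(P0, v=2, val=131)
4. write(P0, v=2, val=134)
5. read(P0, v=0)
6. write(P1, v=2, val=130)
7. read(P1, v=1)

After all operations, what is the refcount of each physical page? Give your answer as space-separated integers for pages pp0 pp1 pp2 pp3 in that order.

Op 1: fork(P0) -> P1. 3 ppages; refcounts: pp0:2 pp1:2 pp2:2
Op 2: read(P1, v2) -> 34. No state change.
Op 3: write(P0, v2, 131). refcount(pp2)=2>1 -> COPY to pp3. 4 ppages; refcounts: pp0:2 pp1:2 pp2:1 pp3:1
Op 4: write(P0, v2, 134). refcount(pp3)=1 -> write in place. 4 ppages; refcounts: pp0:2 pp1:2 pp2:1 pp3:1
Op 5: read(P0, v0) -> 50. No state change.
Op 6: write(P1, v2, 130). refcount(pp2)=1 -> write in place. 4 ppages; refcounts: pp0:2 pp1:2 pp2:1 pp3:1
Op 7: read(P1, v1) -> 30. No state change.

Answer: 2 2 1 1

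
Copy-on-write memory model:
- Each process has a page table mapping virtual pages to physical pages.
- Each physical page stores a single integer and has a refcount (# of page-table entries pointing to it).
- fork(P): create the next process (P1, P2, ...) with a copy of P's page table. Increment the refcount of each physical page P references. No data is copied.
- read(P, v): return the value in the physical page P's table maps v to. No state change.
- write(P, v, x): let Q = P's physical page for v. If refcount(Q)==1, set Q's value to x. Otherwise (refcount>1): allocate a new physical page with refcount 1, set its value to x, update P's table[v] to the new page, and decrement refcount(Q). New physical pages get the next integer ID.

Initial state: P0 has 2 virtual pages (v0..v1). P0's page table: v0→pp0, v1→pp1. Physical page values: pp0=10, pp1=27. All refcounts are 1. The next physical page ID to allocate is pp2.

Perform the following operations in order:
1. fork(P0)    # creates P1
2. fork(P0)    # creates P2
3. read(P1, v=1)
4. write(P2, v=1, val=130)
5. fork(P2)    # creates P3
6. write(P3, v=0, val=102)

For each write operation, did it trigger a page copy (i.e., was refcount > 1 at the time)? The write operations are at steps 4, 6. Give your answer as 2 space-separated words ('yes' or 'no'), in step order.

Op 1: fork(P0) -> P1. 2 ppages; refcounts: pp0:2 pp1:2
Op 2: fork(P0) -> P2. 2 ppages; refcounts: pp0:3 pp1:3
Op 3: read(P1, v1) -> 27. No state change.
Op 4: write(P2, v1, 130). refcount(pp1)=3>1 -> COPY to pp2. 3 ppages; refcounts: pp0:3 pp1:2 pp2:1
Op 5: fork(P2) -> P3. 3 ppages; refcounts: pp0:4 pp1:2 pp2:2
Op 6: write(P3, v0, 102). refcount(pp0)=4>1 -> COPY to pp3. 4 ppages; refcounts: pp0:3 pp1:2 pp2:2 pp3:1

yes yes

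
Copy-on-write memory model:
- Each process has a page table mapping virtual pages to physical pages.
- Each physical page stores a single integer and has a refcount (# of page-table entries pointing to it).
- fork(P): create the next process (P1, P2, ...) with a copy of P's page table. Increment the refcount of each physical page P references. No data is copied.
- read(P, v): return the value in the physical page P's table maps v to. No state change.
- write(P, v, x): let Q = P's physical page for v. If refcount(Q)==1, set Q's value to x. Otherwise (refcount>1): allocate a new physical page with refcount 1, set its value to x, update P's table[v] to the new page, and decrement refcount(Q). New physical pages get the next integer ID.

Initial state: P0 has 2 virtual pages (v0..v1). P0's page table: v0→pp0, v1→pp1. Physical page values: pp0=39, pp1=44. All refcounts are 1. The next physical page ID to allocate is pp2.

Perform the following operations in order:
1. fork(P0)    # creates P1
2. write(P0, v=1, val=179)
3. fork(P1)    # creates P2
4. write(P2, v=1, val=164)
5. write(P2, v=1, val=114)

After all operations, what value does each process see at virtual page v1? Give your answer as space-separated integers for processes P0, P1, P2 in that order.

Answer: 179 44 114

Derivation:
Op 1: fork(P0) -> P1. 2 ppages; refcounts: pp0:2 pp1:2
Op 2: write(P0, v1, 179). refcount(pp1)=2>1 -> COPY to pp2. 3 ppages; refcounts: pp0:2 pp1:1 pp2:1
Op 3: fork(P1) -> P2. 3 ppages; refcounts: pp0:3 pp1:2 pp2:1
Op 4: write(P2, v1, 164). refcount(pp1)=2>1 -> COPY to pp3. 4 ppages; refcounts: pp0:3 pp1:1 pp2:1 pp3:1
Op 5: write(P2, v1, 114). refcount(pp3)=1 -> write in place. 4 ppages; refcounts: pp0:3 pp1:1 pp2:1 pp3:1
P0: v1 -> pp2 = 179
P1: v1 -> pp1 = 44
P2: v1 -> pp3 = 114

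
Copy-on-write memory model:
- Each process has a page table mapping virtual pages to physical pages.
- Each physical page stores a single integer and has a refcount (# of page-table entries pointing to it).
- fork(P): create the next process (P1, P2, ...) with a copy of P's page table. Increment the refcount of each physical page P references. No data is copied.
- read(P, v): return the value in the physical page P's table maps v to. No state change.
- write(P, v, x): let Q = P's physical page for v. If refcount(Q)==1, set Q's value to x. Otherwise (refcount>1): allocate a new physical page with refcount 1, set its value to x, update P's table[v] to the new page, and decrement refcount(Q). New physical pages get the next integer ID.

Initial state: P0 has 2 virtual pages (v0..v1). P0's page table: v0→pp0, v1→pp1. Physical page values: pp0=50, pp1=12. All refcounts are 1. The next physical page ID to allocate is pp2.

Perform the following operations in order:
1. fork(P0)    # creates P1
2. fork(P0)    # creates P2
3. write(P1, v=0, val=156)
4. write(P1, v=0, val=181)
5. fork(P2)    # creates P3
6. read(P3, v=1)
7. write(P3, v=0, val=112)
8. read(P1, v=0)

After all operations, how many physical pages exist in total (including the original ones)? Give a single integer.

Op 1: fork(P0) -> P1. 2 ppages; refcounts: pp0:2 pp1:2
Op 2: fork(P0) -> P2. 2 ppages; refcounts: pp0:3 pp1:3
Op 3: write(P1, v0, 156). refcount(pp0)=3>1 -> COPY to pp2. 3 ppages; refcounts: pp0:2 pp1:3 pp2:1
Op 4: write(P1, v0, 181). refcount(pp2)=1 -> write in place. 3 ppages; refcounts: pp0:2 pp1:3 pp2:1
Op 5: fork(P2) -> P3. 3 ppages; refcounts: pp0:3 pp1:4 pp2:1
Op 6: read(P3, v1) -> 12. No state change.
Op 7: write(P3, v0, 112). refcount(pp0)=3>1 -> COPY to pp3. 4 ppages; refcounts: pp0:2 pp1:4 pp2:1 pp3:1
Op 8: read(P1, v0) -> 181. No state change.

Answer: 4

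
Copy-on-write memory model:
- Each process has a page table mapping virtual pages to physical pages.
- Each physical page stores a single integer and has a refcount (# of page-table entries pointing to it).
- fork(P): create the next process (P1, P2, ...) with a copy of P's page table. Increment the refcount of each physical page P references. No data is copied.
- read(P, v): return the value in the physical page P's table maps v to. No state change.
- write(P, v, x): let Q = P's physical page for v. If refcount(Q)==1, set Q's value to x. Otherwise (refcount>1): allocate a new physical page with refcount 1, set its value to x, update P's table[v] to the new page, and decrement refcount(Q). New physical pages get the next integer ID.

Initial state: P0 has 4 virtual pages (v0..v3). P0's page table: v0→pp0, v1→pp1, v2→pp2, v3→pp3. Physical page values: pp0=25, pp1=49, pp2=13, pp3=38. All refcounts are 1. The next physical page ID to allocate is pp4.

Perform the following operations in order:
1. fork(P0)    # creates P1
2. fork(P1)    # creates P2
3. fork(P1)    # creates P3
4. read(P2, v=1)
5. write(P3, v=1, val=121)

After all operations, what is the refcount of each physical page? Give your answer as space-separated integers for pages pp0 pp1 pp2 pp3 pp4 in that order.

Answer: 4 3 4 4 1

Derivation:
Op 1: fork(P0) -> P1. 4 ppages; refcounts: pp0:2 pp1:2 pp2:2 pp3:2
Op 2: fork(P1) -> P2. 4 ppages; refcounts: pp0:3 pp1:3 pp2:3 pp3:3
Op 3: fork(P1) -> P3. 4 ppages; refcounts: pp0:4 pp1:4 pp2:4 pp3:4
Op 4: read(P2, v1) -> 49. No state change.
Op 5: write(P3, v1, 121). refcount(pp1)=4>1 -> COPY to pp4. 5 ppages; refcounts: pp0:4 pp1:3 pp2:4 pp3:4 pp4:1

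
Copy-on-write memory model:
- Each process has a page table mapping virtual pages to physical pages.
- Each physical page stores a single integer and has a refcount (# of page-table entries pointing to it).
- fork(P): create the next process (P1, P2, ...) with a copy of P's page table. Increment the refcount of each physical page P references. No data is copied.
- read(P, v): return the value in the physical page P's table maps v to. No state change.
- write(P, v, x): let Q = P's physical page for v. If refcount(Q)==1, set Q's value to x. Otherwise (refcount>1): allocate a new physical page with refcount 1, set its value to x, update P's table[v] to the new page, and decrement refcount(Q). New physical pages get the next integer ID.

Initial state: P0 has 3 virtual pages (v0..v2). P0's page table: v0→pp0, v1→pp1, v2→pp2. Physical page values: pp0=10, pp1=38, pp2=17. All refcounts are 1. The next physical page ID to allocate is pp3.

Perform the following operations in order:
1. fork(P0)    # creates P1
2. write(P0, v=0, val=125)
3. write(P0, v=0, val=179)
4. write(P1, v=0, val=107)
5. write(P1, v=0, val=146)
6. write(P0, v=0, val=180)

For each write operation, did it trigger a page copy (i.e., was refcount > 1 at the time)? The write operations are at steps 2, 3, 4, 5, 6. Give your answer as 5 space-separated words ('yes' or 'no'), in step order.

Op 1: fork(P0) -> P1. 3 ppages; refcounts: pp0:2 pp1:2 pp2:2
Op 2: write(P0, v0, 125). refcount(pp0)=2>1 -> COPY to pp3. 4 ppages; refcounts: pp0:1 pp1:2 pp2:2 pp3:1
Op 3: write(P0, v0, 179). refcount(pp3)=1 -> write in place. 4 ppages; refcounts: pp0:1 pp1:2 pp2:2 pp3:1
Op 4: write(P1, v0, 107). refcount(pp0)=1 -> write in place. 4 ppages; refcounts: pp0:1 pp1:2 pp2:2 pp3:1
Op 5: write(P1, v0, 146). refcount(pp0)=1 -> write in place. 4 ppages; refcounts: pp0:1 pp1:2 pp2:2 pp3:1
Op 6: write(P0, v0, 180). refcount(pp3)=1 -> write in place. 4 ppages; refcounts: pp0:1 pp1:2 pp2:2 pp3:1

yes no no no no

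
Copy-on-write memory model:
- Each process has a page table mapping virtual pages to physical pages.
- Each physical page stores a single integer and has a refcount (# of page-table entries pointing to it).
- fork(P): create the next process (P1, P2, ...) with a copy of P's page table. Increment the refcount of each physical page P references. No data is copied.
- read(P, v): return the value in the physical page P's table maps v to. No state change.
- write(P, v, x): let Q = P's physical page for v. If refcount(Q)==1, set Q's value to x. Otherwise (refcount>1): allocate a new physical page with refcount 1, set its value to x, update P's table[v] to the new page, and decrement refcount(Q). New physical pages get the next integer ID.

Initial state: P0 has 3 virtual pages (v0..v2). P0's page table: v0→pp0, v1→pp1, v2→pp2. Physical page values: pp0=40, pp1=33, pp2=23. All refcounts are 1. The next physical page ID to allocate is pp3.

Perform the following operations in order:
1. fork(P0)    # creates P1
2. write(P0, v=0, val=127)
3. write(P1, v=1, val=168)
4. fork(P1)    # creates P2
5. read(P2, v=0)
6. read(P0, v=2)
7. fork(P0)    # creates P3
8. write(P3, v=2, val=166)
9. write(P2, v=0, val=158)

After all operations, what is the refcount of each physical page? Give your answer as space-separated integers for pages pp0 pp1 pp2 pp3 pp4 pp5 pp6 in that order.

Answer: 1 2 3 2 2 1 1

Derivation:
Op 1: fork(P0) -> P1. 3 ppages; refcounts: pp0:2 pp1:2 pp2:2
Op 2: write(P0, v0, 127). refcount(pp0)=2>1 -> COPY to pp3. 4 ppages; refcounts: pp0:1 pp1:2 pp2:2 pp3:1
Op 3: write(P1, v1, 168). refcount(pp1)=2>1 -> COPY to pp4. 5 ppages; refcounts: pp0:1 pp1:1 pp2:2 pp3:1 pp4:1
Op 4: fork(P1) -> P2. 5 ppages; refcounts: pp0:2 pp1:1 pp2:3 pp3:1 pp4:2
Op 5: read(P2, v0) -> 40. No state change.
Op 6: read(P0, v2) -> 23. No state change.
Op 7: fork(P0) -> P3. 5 ppages; refcounts: pp0:2 pp1:2 pp2:4 pp3:2 pp4:2
Op 8: write(P3, v2, 166). refcount(pp2)=4>1 -> COPY to pp5. 6 ppages; refcounts: pp0:2 pp1:2 pp2:3 pp3:2 pp4:2 pp5:1
Op 9: write(P2, v0, 158). refcount(pp0)=2>1 -> COPY to pp6. 7 ppages; refcounts: pp0:1 pp1:2 pp2:3 pp3:2 pp4:2 pp5:1 pp6:1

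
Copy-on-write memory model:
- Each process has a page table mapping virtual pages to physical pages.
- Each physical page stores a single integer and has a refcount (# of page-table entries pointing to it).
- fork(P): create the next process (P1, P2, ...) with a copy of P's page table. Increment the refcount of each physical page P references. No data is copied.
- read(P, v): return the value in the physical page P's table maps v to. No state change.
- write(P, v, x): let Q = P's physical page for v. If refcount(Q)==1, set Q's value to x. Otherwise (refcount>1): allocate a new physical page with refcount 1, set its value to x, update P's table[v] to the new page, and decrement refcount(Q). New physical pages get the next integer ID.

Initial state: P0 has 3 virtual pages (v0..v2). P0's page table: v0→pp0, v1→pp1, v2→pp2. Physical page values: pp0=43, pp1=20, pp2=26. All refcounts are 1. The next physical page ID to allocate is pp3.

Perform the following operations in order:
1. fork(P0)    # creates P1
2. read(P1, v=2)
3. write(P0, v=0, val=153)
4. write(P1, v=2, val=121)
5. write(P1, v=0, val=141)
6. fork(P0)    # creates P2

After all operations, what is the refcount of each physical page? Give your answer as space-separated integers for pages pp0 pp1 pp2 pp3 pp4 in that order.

Op 1: fork(P0) -> P1. 3 ppages; refcounts: pp0:2 pp1:2 pp2:2
Op 2: read(P1, v2) -> 26. No state change.
Op 3: write(P0, v0, 153). refcount(pp0)=2>1 -> COPY to pp3. 4 ppages; refcounts: pp0:1 pp1:2 pp2:2 pp3:1
Op 4: write(P1, v2, 121). refcount(pp2)=2>1 -> COPY to pp4. 5 ppages; refcounts: pp0:1 pp1:2 pp2:1 pp3:1 pp4:1
Op 5: write(P1, v0, 141). refcount(pp0)=1 -> write in place. 5 ppages; refcounts: pp0:1 pp1:2 pp2:1 pp3:1 pp4:1
Op 6: fork(P0) -> P2. 5 ppages; refcounts: pp0:1 pp1:3 pp2:2 pp3:2 pp4:1

Answer: 1 3 2 2 1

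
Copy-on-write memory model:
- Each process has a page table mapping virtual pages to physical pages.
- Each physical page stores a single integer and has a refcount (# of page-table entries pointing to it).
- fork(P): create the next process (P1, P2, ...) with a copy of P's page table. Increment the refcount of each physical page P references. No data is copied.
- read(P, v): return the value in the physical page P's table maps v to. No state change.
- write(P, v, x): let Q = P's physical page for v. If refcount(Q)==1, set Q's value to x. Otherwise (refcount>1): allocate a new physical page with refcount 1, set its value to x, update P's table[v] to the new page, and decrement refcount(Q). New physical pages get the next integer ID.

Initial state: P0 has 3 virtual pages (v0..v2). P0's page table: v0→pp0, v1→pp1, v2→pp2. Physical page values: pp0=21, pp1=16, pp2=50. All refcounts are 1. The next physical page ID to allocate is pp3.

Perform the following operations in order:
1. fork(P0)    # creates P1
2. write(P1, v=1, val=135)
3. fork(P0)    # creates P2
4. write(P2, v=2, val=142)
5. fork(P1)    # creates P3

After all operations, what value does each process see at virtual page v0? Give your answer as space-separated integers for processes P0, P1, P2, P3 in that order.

Op 1: fork(P0) -> P1. 3 ppages; refcounts: pp0:2 pp1:2 pp2:2
Op 2: write(P1, v1, 135). refcount(pp1)=2>1 -> COPY to pp3. 4 ppages; refcounts: pp0:2 pp1:1 pp2:2 pp3:1
Op 3: fork(P0) -> P2. 4 ppages; refcounts: pp0:3 pp1:2 pp2:3 pp3:1
Op 4: write(P2, v2, 142). refcount(pp2)=3>1 -> COPY to pp4. 5 ppages; refcounts: pp0:3 pp1:2 pp2:2 pp3:1 pp4:1
Op 5: fork(P1) -> P3. 5 ppages; refcounts: pp0:4 pp1:2 pp2:3 pp3:2 pp4:1
P0: v0 -> pp0 = 21
P1: v0 -> pp0 = 21
P2: v0 -> pp0 = 21
P3: v0 -> pp0 = 21

Answer: 21 21 21 21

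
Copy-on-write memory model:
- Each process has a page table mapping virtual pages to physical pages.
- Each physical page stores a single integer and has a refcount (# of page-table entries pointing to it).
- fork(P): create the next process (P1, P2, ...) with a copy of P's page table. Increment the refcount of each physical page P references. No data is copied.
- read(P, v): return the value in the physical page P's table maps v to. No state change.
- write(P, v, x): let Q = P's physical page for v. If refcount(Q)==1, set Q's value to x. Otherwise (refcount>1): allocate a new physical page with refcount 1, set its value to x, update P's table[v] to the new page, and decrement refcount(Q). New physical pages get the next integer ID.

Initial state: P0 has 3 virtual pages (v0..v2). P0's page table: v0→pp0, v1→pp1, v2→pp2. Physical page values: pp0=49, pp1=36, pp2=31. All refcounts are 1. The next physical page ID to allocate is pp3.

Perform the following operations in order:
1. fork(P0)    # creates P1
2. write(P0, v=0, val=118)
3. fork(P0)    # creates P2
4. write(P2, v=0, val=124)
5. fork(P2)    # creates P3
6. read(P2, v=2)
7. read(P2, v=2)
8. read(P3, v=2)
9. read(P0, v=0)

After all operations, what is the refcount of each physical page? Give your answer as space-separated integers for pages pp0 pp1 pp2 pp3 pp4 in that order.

Op 1: fork(P0) -> P1. 3 ppages; refcounts: pp0:2 pp1:2 pp2:2
Op 2: write(P0, v0, 118). refcount(pp0)=2>1 -> COPY to pp3. 4 ppages; refcounts: pp0:1 pp1:2 pp2:2 pp3:1
Op 3: fork(P0) -> P2. 4 ppages; refcounts: pp0:1 pp1:3 pp2:3 pp3:2
Op 4: write(P2, v0, 124). refcount(pp3)=2>1 -> COPY to pp4. 5 ppages; refcounts: pp0:1 pp1:3 pp2:3 pp3:1 pp4:1
Op 5: fork(P2) -> P3. 5 ppages; refcounts: pp0:1 pp1:4 pp2:4 pp3:1 pp4:2
Op 6: read(P2, v2) -> 31. No state change.
Op 7: read(P2, v2) -> 31. No state change.
Op 8: read(P3, v2) -> 31. No state change.
Op 9: read(P0, v0) -> 118. No state change.

Answer: 1 4 4 1 2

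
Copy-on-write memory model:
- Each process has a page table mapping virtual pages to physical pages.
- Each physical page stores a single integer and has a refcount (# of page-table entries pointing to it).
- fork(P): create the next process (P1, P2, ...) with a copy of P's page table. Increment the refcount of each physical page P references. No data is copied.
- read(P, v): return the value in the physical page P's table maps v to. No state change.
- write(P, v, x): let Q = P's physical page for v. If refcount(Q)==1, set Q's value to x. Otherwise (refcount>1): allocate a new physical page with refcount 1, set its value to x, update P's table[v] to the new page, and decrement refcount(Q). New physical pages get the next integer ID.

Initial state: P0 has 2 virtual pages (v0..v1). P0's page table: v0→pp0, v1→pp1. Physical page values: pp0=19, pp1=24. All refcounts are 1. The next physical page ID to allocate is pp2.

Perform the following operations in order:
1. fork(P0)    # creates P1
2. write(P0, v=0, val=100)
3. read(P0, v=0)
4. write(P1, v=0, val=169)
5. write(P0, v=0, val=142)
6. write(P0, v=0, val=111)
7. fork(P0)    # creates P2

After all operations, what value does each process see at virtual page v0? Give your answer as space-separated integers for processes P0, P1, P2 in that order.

Answer: 111 169 111

Derivation:
Op 1: fork(P0) -> P1. 2 ppages; refcounts: pp0:2 pp1:2
Op 2: write(P0, v0, 100). refcount(pp0)=2>1 -> COPY to pp2. 3 ppages; refcounts: pp0:1 pp1:2 pp2:1
Op 3: read(P0, v0) -> 100. No state change.
Op 4: write(P1, v0, 169). refcount(pp0)=1 -> write in place. 3 ppages; refcounts: pp0:1 pp1:2 pp2:1
Op 5: write(P0, v0, 142). refcount(pp2)=1 -> write in place. 3 ppages; refcounts: pp0:1 pp1:2 pp2:1
Op 6: write(P0, v0, 111). refcount(pp2)=1 -> write in place. 3 ppages; refcounts: pp0:1 pp1:2 pp2:1
Op 7: fork(P0) -> P2. 3 ppages; refcounts: pp0:1 pp1:3 pp2:2
P0: v0 -> pp2 = 111
P1: v0 -> pp0 = 169
P2: v0 -> pp2 = 111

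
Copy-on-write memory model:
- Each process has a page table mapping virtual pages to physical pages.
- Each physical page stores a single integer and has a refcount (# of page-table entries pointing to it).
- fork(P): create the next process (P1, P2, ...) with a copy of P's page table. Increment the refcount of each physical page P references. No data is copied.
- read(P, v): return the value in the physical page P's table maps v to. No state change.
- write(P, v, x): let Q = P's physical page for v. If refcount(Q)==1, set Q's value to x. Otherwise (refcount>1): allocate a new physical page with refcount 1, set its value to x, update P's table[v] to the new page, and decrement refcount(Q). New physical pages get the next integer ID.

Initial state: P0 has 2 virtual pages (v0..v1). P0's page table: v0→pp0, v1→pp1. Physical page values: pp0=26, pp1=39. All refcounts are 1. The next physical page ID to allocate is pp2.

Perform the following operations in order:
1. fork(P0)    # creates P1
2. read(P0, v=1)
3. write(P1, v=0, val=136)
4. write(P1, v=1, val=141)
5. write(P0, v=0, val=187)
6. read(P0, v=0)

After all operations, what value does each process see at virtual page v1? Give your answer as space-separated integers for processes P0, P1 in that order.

Op 1: fork(P0) -> P1. 2 ppages; refcounts: pp0:2 pp1:2
Op 2: read(P0, v1) -> 39. No state change.
Op 3: write(P1, v0, 136). refcount(pp0)=2>1 -> COPY to pp2. 3 ppages; refcounts: pp0:1 pp1:2 pp2:1
Op 4: write(P1, v1, 141). refcount(pp1)=2>1 -> COPY to pp3. 4 ppages; refcounts: pp0:1 pp1:1 pp2:1 pp3:1
Op 5: write(P0, v0, 187). refcount(pp0)=1 -> write in place. 4 ppages; refcounts: pp0:1 pp1:1 pp2:1 pp3:1
Op 6: read(P0, v0) -> 187. No state change.
P0: v1 -> pp1 = 39
P1: v1 -> pp3 = 141

Answer: 39 141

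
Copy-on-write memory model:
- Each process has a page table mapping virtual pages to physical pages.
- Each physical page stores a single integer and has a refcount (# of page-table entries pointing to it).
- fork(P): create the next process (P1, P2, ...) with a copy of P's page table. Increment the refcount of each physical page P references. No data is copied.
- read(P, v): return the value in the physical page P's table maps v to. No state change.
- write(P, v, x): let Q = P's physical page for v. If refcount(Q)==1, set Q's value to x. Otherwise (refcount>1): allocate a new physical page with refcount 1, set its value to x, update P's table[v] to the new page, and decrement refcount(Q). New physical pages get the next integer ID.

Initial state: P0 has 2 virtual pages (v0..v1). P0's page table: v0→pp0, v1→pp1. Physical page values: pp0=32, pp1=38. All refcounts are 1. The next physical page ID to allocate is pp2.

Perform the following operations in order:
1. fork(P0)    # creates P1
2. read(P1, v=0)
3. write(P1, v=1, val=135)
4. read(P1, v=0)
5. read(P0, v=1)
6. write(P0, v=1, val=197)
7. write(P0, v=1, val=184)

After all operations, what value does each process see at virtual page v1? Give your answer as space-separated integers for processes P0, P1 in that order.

Answer: 184 135

Derivation:
Op 1: fork(P0) -> P1. 2 ppages; refcounts: pp0:2 pp1:2
Op 2: read(P1, v0) -> 32. No state change.
Op 3: write(P1, v1, 135). refcount(pp1)=2>1 -> COPY to pp2. 3 ppages; refcounts: pp0:2 pp1:1 pp2:1
Op 4: read(P1, v0) -> 32. No state change.
Op 5: read(P0, v1) -> 38. No state change.
Op 6: write(P0, v1, 197). refcount(pp1)=1 -> write in place. 3 ppages; refcounts: pp0:2 pp1:1 pp2:1
Op 7: write(P0, v1, 184). refcount(pp1)=1 -> write in place. 3 ppages; refcounts: pp0:2 pp1:1 pp2:1
P0: v1 -> pp1 = 184
P1: v1 -> pp2 = 135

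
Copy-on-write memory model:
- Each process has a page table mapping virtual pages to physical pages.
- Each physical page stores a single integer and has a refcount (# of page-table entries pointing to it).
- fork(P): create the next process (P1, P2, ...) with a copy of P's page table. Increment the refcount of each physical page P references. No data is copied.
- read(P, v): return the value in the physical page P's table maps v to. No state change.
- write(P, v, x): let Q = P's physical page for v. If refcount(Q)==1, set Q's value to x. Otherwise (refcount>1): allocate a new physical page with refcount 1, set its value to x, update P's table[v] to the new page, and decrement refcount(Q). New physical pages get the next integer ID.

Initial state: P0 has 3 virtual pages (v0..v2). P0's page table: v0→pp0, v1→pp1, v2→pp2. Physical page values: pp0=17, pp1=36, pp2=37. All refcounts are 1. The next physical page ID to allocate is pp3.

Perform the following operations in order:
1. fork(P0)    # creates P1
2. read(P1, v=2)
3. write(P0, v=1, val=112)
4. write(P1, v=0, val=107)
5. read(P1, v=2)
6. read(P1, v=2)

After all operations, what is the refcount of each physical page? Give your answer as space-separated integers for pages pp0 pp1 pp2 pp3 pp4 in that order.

Answer: 1 1 2 1 1

Derivation:
Op 1: fork(P0) -> P1. 3 ppages; refcounts: pp0:2 pp1:2 pp2:2
Op 2: read(P1, v2) -> 37. No state change.
Op 3: write(P0, v1, 112). refcount(pp1)=2>1 -> COPY to pp3. 4 ppages; refcounts: pp0:2 pp1:1 pp2:2 pp3:1
Op 4: write(P1, v0, 107). refcount(pp0)=2>1 -> COPY to pp4. 5 ppages; refcounts: pp0:1 pp1:1 pp2:2 pp3:1 pp4:1
Op 5: read(P1, v2) -> 37. No state change.
Op 6: read(P1, v2) -> 37. No state change.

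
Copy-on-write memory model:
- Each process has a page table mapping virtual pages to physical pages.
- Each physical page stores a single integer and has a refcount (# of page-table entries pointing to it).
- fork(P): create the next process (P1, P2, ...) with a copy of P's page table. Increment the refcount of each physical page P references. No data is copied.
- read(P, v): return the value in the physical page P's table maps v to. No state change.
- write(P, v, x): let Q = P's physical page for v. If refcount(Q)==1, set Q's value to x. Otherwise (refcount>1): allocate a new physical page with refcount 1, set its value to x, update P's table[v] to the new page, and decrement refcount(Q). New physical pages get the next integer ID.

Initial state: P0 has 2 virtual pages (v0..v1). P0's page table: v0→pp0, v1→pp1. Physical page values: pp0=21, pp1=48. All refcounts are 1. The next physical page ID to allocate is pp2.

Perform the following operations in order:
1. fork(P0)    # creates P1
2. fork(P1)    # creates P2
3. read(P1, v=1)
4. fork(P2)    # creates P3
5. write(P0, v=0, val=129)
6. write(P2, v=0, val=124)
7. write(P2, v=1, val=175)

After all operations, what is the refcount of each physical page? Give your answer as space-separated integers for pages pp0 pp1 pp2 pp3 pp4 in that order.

Answer: 2 3 1 1 1

Derivation:
Op 1: fork(P0) -> P1. 2 ppages; refcounts: pp0:2 pp1:2
Op 2: fork(P1) -> P2. 2 ppages; refcounts: pp0:3 pp1:3
Op 3: read(P1, v1) -> 48. No state change.
Op 4: fork(P2) -> P3. 2 ppages; refcounts: pp0:4 pp1:4
Op 5: write(P0, v0, 129). refcount(pp0)=4>1 -> COPY to pp2. 3 ppages; refcounts: pp0:3 pp1:4 pp2:1
Op 6: write(P2, v0, 124). refcount(pp0)=3>1 -> COPY to pp3. 4 ppages; refcounts: pp0:2 pp1:4 pp2:1 pp3:1
Op 7: write(P2, v1, 175). refcount(pp1)=4>1 -> COPY to pp4. 5 ppages; refcounts: pp0:2 pp1:3 pp2:1 pp3:1 pp4:1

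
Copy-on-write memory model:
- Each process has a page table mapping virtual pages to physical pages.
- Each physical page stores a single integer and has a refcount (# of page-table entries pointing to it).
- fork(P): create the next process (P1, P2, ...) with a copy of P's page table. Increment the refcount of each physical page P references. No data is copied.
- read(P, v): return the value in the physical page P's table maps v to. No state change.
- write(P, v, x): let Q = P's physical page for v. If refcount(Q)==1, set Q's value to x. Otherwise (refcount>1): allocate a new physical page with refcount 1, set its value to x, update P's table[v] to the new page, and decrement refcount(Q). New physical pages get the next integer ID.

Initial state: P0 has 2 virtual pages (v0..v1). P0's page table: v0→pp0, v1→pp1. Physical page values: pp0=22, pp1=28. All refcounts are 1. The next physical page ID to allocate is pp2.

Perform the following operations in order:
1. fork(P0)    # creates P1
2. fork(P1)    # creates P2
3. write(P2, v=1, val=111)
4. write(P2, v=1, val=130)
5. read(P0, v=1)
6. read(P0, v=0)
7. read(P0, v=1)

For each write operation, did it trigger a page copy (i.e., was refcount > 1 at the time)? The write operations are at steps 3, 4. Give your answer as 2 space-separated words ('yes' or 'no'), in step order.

Op 1: fork(P0) -> P1. 2 ppages; refcounts: pp0:2 pp1:2
Op 2: fork(P1) -> P2. 2 ppages; refcounts: pp0:3 pp1:3
Op 3: write(P2, v1, 111). refcount(pp1)=3>1 -> COPY to pp2. 3 ppages; refcounts: pp0:3 pp1:2 pp2:1
Op 4: write(P2, v1, 130). refcount(pp2)=1 -> write in place. 3 ppages; refcounts: pp0:3 pp1:2 pp2:1
Op 5: read(P0, v1) -> 28. No state change.
Op 6: read(P0, v0) -> 22. No state change.
Op 7: read(P0, v1) -> 28. No state change.

yes no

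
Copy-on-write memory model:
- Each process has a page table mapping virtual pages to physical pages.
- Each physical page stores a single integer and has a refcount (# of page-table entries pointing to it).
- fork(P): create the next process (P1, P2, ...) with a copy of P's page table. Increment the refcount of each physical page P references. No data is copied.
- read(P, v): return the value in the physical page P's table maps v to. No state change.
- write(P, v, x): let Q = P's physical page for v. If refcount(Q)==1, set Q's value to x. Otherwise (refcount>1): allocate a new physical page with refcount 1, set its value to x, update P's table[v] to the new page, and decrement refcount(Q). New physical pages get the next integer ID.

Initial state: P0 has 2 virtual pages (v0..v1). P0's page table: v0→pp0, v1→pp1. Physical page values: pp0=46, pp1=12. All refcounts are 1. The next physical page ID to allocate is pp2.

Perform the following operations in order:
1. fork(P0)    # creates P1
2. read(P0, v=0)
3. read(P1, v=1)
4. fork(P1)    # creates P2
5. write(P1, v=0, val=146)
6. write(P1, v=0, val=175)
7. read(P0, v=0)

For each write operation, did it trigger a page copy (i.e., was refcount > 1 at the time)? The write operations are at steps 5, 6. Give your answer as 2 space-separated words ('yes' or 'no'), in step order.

Op 1: fork(P0) -> P1. 2 ppages; refcounts: pp0:2 pp1:2
Op 2: read(P0, v0) -> 46. No state change.
Op 3: read(P1, v1) -> 12. No state change.
Op 4: fork(P1) -> P2. 2 ppages; refcounts: pp0:3 pp1:3
Op 5: write(P1, v0, 146). refcount(pp0)=3>1 -> COPY to pp2. 3 ppages; refcounts: pp0:2 pp1:3 pp2:1
Op 6: write(P1, v0, 175). refcount(pp2)=1 -> write in place. 3 ppages; refcounts: pp0:2 pp1:3 pp2:1
Op 7: read(P0, v0) -> 46. No state change.

yes no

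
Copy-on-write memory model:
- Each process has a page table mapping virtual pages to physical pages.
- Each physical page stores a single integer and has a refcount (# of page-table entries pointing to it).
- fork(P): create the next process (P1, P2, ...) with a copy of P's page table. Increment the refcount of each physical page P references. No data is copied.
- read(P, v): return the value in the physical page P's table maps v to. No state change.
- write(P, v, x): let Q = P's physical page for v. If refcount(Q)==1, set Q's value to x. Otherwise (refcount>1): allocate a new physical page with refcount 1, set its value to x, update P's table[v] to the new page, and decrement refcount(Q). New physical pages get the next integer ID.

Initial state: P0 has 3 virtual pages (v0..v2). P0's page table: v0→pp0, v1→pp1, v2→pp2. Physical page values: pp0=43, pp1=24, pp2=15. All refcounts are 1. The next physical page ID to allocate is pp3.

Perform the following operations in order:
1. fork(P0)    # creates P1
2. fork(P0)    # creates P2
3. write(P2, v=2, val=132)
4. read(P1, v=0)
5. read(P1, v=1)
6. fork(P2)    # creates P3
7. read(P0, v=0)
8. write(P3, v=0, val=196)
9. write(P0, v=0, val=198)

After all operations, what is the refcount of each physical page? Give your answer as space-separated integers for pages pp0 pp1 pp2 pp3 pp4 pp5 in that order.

Op 1: fork(P0) -> P1. 3 ppages; refcounts: pp0:2 pp1:2 pp2:2
Op 2: fork(P0) -> P2. 3 ppages; refcounts: pp0:3 pp1:3 pp2:3
Op 3: write(P2, v2, 132). refcount(pp2)=3>1 -> COPY to pp3. 4 ppages; refcounts: pp0:3 pp1:3 pp2:2 pp3:1
Op 4: read(P1, v0) -> 43. No state change.
Op 5: read(P1, v1) -> 24. No state change.
Op 6: fork(P2) -> P3. 4 ppages; refcounts: pp0:4 pp1:4 pp2:2 pp3:2
Op 7: read(P0, v0) -> 43. No state change.
Op 8: write(P3, v0, 196). refcount(pp0)=4>1 -> COPY to pp4. 5 ppages; refcounts: pp0:3 pp1:4 pp2:2 pp3:2 pp4:1
Op 9: write(P0, v0, 198). refcount(pp0)=3>1 -> COPY to pp5. 6 ppages; refcounts: pp0:2 pp1:4 pp2:2 pp3:2 pp4:1 pp5:1

Answer: 2 4 2 2 1 1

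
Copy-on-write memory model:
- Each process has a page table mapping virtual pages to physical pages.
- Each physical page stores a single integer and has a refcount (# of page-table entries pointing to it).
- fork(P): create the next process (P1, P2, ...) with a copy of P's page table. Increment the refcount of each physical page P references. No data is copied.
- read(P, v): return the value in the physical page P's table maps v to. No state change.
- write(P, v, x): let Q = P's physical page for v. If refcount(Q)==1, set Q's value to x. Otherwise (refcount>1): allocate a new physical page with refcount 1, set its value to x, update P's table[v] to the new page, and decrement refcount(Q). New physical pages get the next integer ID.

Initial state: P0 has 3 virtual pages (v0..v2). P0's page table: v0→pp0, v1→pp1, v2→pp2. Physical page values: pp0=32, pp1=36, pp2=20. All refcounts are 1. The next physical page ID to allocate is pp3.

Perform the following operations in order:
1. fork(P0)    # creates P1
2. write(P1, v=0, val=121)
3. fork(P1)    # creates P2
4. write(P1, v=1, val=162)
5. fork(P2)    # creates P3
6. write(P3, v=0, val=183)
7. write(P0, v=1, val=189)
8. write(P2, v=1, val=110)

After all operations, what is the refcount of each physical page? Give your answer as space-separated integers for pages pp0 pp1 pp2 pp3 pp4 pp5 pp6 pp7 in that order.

Op 1: fork(P0) -> P1. 3 ppages; refcounts: pp0:2 pp1:2 pp2:2
Op 2: write(P1, v0, 121). refcount(pp0)=2>1 -> COPY to pp3. 4 ppages; refcounts: pp0:1 pp1:2 pp2:2 pp3:1
Op 3: fork(P1) -> P2. 4 ppages; refcounts: pp0:1 pp1:3 pp2:3 pp3:2
Op 4: write(P1, v1, 162). refcount(pp1)=3>1 -> COPY to pp4. 5 ppages; refcounts: pp0:1 pp1:2 pp2:3 pp3:2 pp4:1
Op 5: fork(P2) -> P3. 5 ppages; refcounts: pp0:1 pp1:3 pp2:4 pp3:3 pp4:1
Op 6: write(P3, v0, 183). refcount(pp3)=3>1 -> COPY to pp5. 6 ppages; refcounts: pp0:1 pp1:3 pp2:4 pp3:2 pp4:1 pp5:1
Op 7: write(P0, v1, 189). refcount(pp1)=3>1 -> COPY to pp6. 7 ppages; refcounts: pp0:1 pp1:2 pp2:4 pp3:2 pp4:1 pp5:1 pp6:1
Op 8: write(P2, v1, 110). refcount(pp1)=2>1 -> COPY to pp7. 8 ppages; refcounts: pp0:1 pp1:1 pp2:4 pp3:2 pp4:1 pp5:1 pp6:1 pp7:1

Answer: 1 1 4 2 1 1 1 1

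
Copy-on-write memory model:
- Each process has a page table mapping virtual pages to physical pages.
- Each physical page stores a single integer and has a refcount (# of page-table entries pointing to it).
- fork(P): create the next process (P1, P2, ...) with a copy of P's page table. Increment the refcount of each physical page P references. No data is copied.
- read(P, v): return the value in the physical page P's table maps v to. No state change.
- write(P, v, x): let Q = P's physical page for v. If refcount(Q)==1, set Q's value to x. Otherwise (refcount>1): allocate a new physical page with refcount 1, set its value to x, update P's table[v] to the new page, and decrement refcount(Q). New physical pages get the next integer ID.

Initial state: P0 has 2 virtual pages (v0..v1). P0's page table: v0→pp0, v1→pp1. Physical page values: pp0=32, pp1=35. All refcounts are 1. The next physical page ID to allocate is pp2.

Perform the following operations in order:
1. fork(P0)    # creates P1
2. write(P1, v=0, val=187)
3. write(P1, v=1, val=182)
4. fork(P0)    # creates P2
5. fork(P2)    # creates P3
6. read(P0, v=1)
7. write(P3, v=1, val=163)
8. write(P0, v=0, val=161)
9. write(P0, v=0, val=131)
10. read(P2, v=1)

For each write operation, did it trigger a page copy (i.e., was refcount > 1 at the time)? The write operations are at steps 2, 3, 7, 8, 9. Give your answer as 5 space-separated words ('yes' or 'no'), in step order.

Op 1: fork(P0) -> P1. 2 ppages; refcounts: pp0:2 pp1:2
Op 2: write(P1, v0, 187). refcount(pp0)=2>1 -> COPY to pp2. 3 ppages; refcounts: pp0:1 pp1:2 pp2:1
Op 3: write(P1, v1, 182). refcount(pp1)=2>1 -> COPY to pp3. 4 ppages; refcounts: pp0:1 pp1:1 pp2:1 pp3:1
Op 4: fork(P0) -> P2. 4 ppages; refcounts: pp0:2 pp1:2 pp2:1 pp3:1
Op 5: fork(P2) -> P3. 4 ppages; refcounts: pp0:3 pp1:3 pp2:1 pp3:1
Op 6: read(P0, v1) -> 35. No state change.
Op 7: write(P3, v1, 163). refcount(pp1)=3>1 -> COPY to pp4. 5 ppages; refcounts: pp0:3 pp1:2 pp2:1 pp3:1 pp4:1
Op 8: write(P0, v0, 161). refcount(pp0)=3>1 -> COPY to pp5. 6 ppages; refcounts: pp0:2 pp1:2 pp2:1 pp3:1 pp4:1 pp5:1
Op 9: write(P0, v0, 131). refcount(pp5)=1 -> write in place. 6 ppages; refcounts: pp0:2 pp1:2 pp2:1 pp3:1 pp4:1 pp5:1
Op 10: read(P2, v1) -> 35. No state change.

yes yes yes yes no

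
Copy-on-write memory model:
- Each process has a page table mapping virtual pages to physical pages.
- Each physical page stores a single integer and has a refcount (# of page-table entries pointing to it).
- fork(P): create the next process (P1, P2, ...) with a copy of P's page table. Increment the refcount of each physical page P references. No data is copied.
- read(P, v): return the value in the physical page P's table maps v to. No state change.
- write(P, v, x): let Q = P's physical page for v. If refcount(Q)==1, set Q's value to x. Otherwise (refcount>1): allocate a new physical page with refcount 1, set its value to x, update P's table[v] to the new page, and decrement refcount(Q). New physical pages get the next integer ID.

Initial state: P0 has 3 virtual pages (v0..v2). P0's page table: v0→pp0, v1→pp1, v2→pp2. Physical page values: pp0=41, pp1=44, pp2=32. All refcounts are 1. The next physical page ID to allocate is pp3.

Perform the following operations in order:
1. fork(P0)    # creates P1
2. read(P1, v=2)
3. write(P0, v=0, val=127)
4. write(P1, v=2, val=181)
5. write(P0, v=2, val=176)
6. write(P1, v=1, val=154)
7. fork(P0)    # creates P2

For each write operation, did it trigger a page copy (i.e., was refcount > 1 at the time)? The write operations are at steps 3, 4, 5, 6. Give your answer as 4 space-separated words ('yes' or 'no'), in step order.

Op 1: fork(P0) -> P1. 3 ppages; refcounts: pp0:2 pp1:2 pp2:2
Op 2: read(P1, v2) -> 32. No state change.
Op 3: write(P0, v0, 127). refcount(pp0)=2>1 -> COPY to pp3. 4 ppages; refcounts: pp0:1 pp1:2 pp2:2 pp3:1
Op 4: write(P1, v2, 181). refcount(pp2)=2>1 -> COPY to pp4. 5 ppages; refcounts: pp0:1 pp1:2 pp2:1 pp3:1 pp4:1
Op 5: write(P0, v2, 176). refcount(pp2)=1 -> write in place. 5 ppages; refcounts: pp0:1 pp1:2 pp2:1 pp3:1 pp4:1
Op 6: write(P1, v1, 154). refcount(pp1)=2>1 -> COPY to pp5. 6 ppages; refcounts: pp0:1 pp1:1 pp2:1 pp3:1 pp4:1 pp5:1
Op 7: fork(P0) -> P2. 6 ppages; refcounts: pp0:1 pp1:2 pp2:2 pp3:2 pp4:1 pp5:1

yes yes no yes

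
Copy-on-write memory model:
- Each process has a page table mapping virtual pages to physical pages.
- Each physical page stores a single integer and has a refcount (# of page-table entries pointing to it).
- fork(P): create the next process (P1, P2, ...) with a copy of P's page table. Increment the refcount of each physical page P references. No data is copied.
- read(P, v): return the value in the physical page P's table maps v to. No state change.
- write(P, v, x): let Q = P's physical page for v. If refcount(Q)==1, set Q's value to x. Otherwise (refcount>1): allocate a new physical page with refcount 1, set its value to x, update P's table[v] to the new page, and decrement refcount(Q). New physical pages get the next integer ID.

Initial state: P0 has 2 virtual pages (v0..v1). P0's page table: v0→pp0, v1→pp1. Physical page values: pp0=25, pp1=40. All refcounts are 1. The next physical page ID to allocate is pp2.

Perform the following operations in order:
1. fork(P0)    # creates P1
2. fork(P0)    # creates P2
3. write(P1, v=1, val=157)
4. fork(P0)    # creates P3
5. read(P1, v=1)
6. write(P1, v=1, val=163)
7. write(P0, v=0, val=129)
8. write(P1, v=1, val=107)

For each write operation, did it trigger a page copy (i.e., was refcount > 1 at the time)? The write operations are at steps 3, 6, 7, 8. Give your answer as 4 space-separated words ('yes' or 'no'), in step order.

Op 1: fork(P0) -> P1. 2 ppages; refcounts: pp0:2 pp1:2
Op 2: fork(P0) -> P2. 2 ppages; refcounts: pp0:3 pp1:3
Op 3: write(P1, v1, 157). refcount(pp1)=3>1 -> COPY to pp2. 3 ppages; refcounts: pp0:3 pp1:2 pp2:1
Op 4: fork(P0) -> P3. 3 ppages; refcounts: pp0:4 pp1:3 pp2:1
Op 5: read(P1, v1) -> 157. No state change.
Op 6: write(P1, v1, 163). refcount(pp2)=1 -> write in place. 3 ppages; refcounts: pp0:4 pp1:3 pp2:1
Op 7: write(P0, v0, 129). refcount(pp0)=4>1 -> COPY to pp3. 4 ppages; refcounts: pp0:3 pp1:3 pp2:1 pp3:1
Op 8: write(P1, v1, 107). refcount(pp2)=1 -> write in place. 4 ppages; refcounts: pp0:3 pp1:3 pp2:1 pp3:1

yes no yes no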